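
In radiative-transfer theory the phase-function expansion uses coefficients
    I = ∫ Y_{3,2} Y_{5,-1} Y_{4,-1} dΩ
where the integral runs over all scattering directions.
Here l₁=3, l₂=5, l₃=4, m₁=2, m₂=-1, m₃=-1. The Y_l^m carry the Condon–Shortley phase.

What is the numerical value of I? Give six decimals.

Checks pass: Σm=0; 12 even; l₃=4∈[2,8].
(2·3+1)(2·5+1)(2·4+1) = 693
Δ: 4! 2! 6! / 13! → 1/180180
sum: t=1:−1/576 t=2:+1/144 t=3:−1/576 = 1/288
3j²(3 5 4; 0 0 0) = Δ·Π!·Σ² = 20/1001  (sign +1)
sum: t=0:+1/1152 t=1:−1/432 = -5/3456
3j²(3 5 4; 2 -1 -1) = Δ·Π!·Σ² = 625/36036  (sign +1)
combine: 4πI² = 693·20/1001·625/36036 = 3125/13013
take √, sign +1: I = 0.13823925

0.138239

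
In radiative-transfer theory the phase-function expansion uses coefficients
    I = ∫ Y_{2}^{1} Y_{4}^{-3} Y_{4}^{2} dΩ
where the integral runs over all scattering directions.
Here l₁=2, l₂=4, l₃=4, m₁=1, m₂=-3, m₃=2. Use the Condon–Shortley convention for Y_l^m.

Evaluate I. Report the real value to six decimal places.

m-sum 0 ✓  L=10 even ✓  2≤4≤6 ✓
Π(2lᵢ+1) = 5×9×9 = 405
triangle coeff Δ(2,4,4) = 1/13860
Σ_t [0,2]: t=0:+1/192 t=1:−1/36 t=2:+1/192 = -5/288
(3j)²=20/693 [(2 4 4; 0 0 0)], sign=-1
Σ_t [0,1]: t=0:+1/240 t=1:−1/1440 = 1/288
(3j)²=5/132 [(2 4 4; 1 -3 2)], sign=+1
⇒ 4πI² = 375/847
I = (-1)√(375/847/(4π)) = -0.18770204

-0.187702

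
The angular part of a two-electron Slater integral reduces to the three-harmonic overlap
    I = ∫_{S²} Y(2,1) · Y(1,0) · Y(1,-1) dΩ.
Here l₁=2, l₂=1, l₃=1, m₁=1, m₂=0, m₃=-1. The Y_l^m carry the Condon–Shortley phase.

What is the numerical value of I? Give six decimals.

-0.218510

Rules hold: Σm=0, L=4 even, 1≤1≤3.
N = 5·3·3 = 45
Δ = 2!·2!·0!/5! = 1/30
Racah Σ t=1..1: t=1:−1/1 = -1/1
⇒ 3j(2 1 1; 0 0 0)² = 2/15, sgn +1
Racah Σ t=1..1: t=1:−1/2 = -1/2
⇒ 3j(2 1 1; 1 0 -1)² = 1/10, sgn -1
4πI² = N·(3j₀)²·(3jₘ)² = 3/5
I = -1·√(0.6/4π) = -0.21850969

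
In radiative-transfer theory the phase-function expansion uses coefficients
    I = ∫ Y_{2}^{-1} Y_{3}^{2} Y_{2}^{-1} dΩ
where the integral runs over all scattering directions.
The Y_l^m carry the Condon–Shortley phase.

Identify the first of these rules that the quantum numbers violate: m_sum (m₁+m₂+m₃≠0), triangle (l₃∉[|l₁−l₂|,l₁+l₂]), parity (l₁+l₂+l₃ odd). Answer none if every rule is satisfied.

parity

Σmᵢ = 0  ✓
l₃∈[|l₁−l₂|,l₁+l₂]=[1,5], have l₃=2  ✓
Σlᵢ = 7 ⇒ odd  ✗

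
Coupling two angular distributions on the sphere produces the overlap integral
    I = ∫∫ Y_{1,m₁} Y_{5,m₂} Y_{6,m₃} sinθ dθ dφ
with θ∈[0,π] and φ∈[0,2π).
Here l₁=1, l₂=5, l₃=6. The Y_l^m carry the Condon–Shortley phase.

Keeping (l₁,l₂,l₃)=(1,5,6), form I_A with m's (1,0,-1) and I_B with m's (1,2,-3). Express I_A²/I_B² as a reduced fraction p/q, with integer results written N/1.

l's match ⇒ only the (l;m) 3-j factors differ between A and B.
A: triangle coeff Δ(1,5,6) = 1/858; Σ_t [0,0]: t=0:+1/28800 = 1/28800; (3j)²=7/286 [(1 5 6; 1 0 -1)], sign=-1
B: triangle coeff Δ(1,5,6) = 1/858; Σ_t [0,0]: t=0:+1/60480 = 1/60480; (3j)²=6/143 [(1 5 6; 1 2 -3)], sign=-1
I_A²/I_B² = (7/286)/(6/143) = 7/12

7/12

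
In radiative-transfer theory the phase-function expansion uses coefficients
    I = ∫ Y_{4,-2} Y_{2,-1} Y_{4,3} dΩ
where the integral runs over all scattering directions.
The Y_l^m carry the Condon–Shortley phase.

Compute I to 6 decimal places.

Checks pass: Σm=0; 10 even; l₃=4∈[2,6].
(2·4+1)(2·2+1)(2·4+1) = 405
Δ: 2! 6! 2! / 11! → 1/13860
sum: t=0:+1/192 t=1:−1/36 t=2:+1/192 = -5/288
3j²(4 2 4; 0 0 0) = Δ·Π!·Σ² = 20/693  (sign -1)
sum: t=0:+1/1440 t=1:−1/240 = -1/288
3j²(4 2 4; -2 -1 3) = Δ·Π!·Σ² = 5/132  (sign +1)
combine: 4πI² = 405·20/693·5/132 = 375/847
take √, sign -1: I = -0.18770204

-0.187702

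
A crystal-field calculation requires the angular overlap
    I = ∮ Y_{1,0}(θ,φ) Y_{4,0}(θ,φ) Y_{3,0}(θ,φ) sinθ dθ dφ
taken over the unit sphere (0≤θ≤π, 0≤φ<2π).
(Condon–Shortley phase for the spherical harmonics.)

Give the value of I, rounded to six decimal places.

0.246233

Checks pass: Σm=0; 8 even; l₃=3∈[3,5].
(2·1+1)(2·4+1)(2·3+1) = 189
Δ: 2! 0! 6! / 9! → 1/252
sum: t=1:−1/36 = -1/36
3j²(1 4 3; 0 0 0) = Δ·Π!·Σ² = 4/63  (sign +1)
(m-triple is (0,0,0) — same symbol as above.)
combine: 4πI² = 189·4/63·4/63 = 16/21
take √, sign +1: I = 0.24623252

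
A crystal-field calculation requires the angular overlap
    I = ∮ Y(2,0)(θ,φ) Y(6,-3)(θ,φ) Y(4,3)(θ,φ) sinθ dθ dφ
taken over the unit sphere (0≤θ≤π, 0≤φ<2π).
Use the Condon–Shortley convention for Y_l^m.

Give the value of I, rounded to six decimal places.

Checks pass: Σm=0; 12 even; l₃=4∈[4,8].
(2·2+1)(2·6+1)(2·4+1) = 585
Δ: 4! 0! 8! / 13! → 1/6435
sum: t=2:+1/2304 = 1/2304
3j²(2 6 4; 0 0 0) = Δ·Π!·Σ² = 5/143  (sign +1)
sum: t=2:+1/20160 = 1/20160
3j²(2 6 4; 0 -3 3) = Δ·Π!·Σ² = 12/715  (sign -1)
combine: 4πI² = 585·5/143·12/715 = 540/1573
take √, sign -1: I = -0.16528277

-0.165283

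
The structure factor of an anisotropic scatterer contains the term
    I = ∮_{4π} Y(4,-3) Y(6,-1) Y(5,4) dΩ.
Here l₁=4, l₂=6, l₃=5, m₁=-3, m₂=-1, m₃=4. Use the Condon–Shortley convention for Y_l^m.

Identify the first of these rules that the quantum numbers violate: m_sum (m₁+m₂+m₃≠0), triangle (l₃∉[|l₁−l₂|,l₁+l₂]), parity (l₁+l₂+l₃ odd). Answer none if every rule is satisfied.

parity

m₁+m₂+m₃ = -3 − 1 + 4 = 0  ✓
triangle: |4−6|=2 ≤ l₃=5 ≤ 4+6=10  ✓
parity: l₁+l₂+l₃ = 15 is odd  ✗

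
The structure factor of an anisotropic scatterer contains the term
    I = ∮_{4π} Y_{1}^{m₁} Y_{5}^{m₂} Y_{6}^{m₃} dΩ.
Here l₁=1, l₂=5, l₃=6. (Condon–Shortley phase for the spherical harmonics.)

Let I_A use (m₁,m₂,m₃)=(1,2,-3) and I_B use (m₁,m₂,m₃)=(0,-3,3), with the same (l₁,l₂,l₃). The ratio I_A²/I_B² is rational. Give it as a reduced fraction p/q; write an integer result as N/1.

Same 1,5,6: normalisation and zero-m 3j drop out of the ratio.
A: Δ: 0! 2! 10! / 13! → 1/858; sum: t=0:+1/60480 = 1/60480; 3j²(1 5 6; 1 2 -3) = Δ·Π!·Σ² = 6/143  (sign -1)
B: Δ: 0! 2! 10! / 13! → 1/858; sum: t=0:+1/80640 = 1/80640; 3j²(1 5 6; 0 -3 3) = Δ·Π!·Σ² = 9/286  (sign -1)
I_A²/I_B² = (6/143)/(9/286) = 4/3

4/3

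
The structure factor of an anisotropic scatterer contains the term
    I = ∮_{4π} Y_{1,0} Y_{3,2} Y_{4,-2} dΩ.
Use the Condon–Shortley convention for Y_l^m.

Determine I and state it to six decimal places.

0.213244

Rules hold: Σm=0, L=8 even, 2≤4≤4.
N = 3·7·9 = 189
Δ = 0!·2!·6!/9! = 1/252
Racah Σ t=0..0: t=0:+1/36 = 1/36
⇒ 3j(1 3 4; 0 0 0)² = 4/63, sgn +1
Racah Σ t=0..0: t=0:+1/120 = 1/120
⇒ 3j(1 3 4; 0 2 -2)² = 1/21, sgn +1
4πI² = N·(3j₀)²·(3jₘ)² = 4/7
I = +1·√(0.571429/4π) = 0.21324362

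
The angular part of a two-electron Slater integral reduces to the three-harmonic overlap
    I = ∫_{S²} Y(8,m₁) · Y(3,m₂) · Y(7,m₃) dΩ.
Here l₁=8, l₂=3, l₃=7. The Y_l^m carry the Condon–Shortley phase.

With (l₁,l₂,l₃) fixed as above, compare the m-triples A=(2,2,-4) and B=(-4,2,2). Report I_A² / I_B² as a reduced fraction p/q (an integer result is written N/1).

289/5

Shared (l₁,l₂,l₃)=(8,3,7): N and (l;000)² cancel in I_A²/I_B².
A: Δ = 4!·12!·2!/19! = 1/5290740; Racah Σ t=3..4: t=3:−1/26127360 t=4:+1/174182400 = -17/522547200; ⇒ 3j(8 3 7; 2 2 -4)² = 935/62244, sgn +1
B: Δ = 4!·12!·2!/19! = 1/5290740; Racah Σ t=3..4: t=3:−1/26127360 t=4:+1/23224320 = 1/209018880; ⇒ 3j(8 3 7; -4 2 2)² = 275/1058148, sgn -1
I_A²/I_B² = (935/62244)/(275/1058148) = 289/5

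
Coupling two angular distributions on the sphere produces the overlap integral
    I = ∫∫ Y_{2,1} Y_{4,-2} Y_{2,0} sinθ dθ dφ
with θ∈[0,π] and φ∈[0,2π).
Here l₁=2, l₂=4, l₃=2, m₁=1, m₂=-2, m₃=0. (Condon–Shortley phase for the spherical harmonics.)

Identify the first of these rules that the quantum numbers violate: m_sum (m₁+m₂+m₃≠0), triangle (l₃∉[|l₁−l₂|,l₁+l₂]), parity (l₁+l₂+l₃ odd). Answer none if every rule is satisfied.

m_sum

m₁+m₂+m₃ = 1 − 2 + 0 = -1  ✗
triangle: |2−4|=2 ≤ l₃=2 ≤ 2+4=6
parity: l₁+l₂+l₃ = 8 is even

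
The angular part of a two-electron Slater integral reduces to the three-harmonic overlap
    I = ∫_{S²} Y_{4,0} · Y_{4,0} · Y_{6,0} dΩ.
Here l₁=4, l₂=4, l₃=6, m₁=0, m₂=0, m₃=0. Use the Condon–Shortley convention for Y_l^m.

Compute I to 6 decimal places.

Checks pass: Σm=0; 14 even; l₃=6∈[0,8].
(2·4+1)(2·4+1)(2·6+1) = 1053
Δ: 2! 6! 6! / 15! → 1/1261260
sum: t=0:+1/4608 t=1:−1/1296 t=2:+1/4608 = -7/20736
3j²(4 4 6; 0 0 0) = Δ·Π!·Σ² = 20/1287  (sign -1)
(m-triple is (0,0,0) — same symbol as above.)
combine: 4πI² = 1053·20/1287·20/1287 = 400/1573
take √, sign +1: I = 0.14225276

0.142253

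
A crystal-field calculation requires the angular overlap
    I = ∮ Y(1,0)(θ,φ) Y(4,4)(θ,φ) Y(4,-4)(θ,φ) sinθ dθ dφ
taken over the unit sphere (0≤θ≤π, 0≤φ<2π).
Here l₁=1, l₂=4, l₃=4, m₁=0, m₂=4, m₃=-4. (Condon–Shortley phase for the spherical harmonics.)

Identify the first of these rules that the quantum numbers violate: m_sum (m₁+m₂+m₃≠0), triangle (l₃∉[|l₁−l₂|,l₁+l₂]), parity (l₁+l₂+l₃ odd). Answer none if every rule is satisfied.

parity

Σmᵢ = 0  ✓
l₃∈[|l₁−l₂|,l₁+l₂]=[3,5], have l₃=4  ✓
Σlᵢ = 9 ⇒ odd  ✗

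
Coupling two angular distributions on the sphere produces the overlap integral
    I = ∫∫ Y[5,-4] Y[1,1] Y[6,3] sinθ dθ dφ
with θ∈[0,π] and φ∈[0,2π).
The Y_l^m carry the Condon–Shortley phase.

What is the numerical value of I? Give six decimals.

m-sum 0 ✓  L=12 even ✓  4≤6≤6 ✓
Π(2lᵢ+1) = 11×3×13 = 429
triangle coeff Δ(5,1,6) = 1/858
Σ_t [0,0]: t=0:+1/14400 = 1/14400
(3j)²=6/143 [(5 1 6; 0 0 0)], sign=+1
Σ_t [0,0]: t=0:+1/725760 = 1/725760
(3j)²=1/286 [(5 1 6; -4 1 3)], sign=-1
⇒ 4πI² = 9/143
I = (-1)√(9/143/(4π)) = -0.07076985

-0.070770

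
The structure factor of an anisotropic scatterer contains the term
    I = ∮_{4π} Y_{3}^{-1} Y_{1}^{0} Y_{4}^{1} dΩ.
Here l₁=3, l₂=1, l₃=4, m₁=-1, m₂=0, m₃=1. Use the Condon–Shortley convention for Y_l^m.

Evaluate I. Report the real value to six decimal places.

Checks pass: Σm=0; 8 even; l₃=4∈[2,4].
(2·3+1)(2·1+1)(2·4+1) = 189
Δ: 0! 6! 2! / 9! → 1/252
sum: t=0:+1/36 = 1/36
3j²(3 1 4; 0 0 0) = Δ·Π!·Σ² = 4/63  (sign +1)
sum: t=0:+1/48 = 1/48
3j²(3 1 4; -1 0 1) = Δ·Π!·Σ² = 5/84  (sign -1)
combine: 4πI² = 189·4/63·5/84 = 5/7
take √, sign -1: I = -0.23841361

-0.238414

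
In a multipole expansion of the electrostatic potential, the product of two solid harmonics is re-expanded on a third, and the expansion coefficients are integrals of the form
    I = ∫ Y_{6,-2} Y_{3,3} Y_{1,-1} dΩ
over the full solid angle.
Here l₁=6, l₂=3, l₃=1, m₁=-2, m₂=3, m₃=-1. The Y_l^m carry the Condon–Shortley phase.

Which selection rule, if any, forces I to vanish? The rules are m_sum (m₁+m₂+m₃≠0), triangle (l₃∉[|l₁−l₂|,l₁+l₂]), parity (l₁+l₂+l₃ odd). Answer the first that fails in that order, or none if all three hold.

triangle

azimuthal sum: -2 + 3 − 1 = 0  ✓
3 ≤ 1 ≤ 9 (triangle on l)  ✗
L = 6 + 3 + 1 = 10 (even)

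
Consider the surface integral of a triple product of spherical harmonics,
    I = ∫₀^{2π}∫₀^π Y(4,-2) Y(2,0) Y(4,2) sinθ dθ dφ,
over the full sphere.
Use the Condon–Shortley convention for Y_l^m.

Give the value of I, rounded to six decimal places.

m-sum 0 ✓  L=10 even ✓  2≤4≤6 ✓
Π(2lᵢ+1) = 9×5×9 = 405
triangle coeff Δ(4,2,4) = 1/13860
Σ_t [0,2]: t=0:+1/192 t=1:−1/36 t=2:+1/192 = -5/288
(3j)²=20/693 [(4 2 4; 0 0 0)], sign=-1
Σ_t [0,2]: t=0:+1/2880 t=1:−1/120 t=2:+1/192 = -1/360
(3j)²=16/3465 [(4 2 4; -2 0 2)], sign=-1
⇒ 4πI² = 320/5929
I = (+1)√(320/5929/(4π)) = 0.06553591

0.065536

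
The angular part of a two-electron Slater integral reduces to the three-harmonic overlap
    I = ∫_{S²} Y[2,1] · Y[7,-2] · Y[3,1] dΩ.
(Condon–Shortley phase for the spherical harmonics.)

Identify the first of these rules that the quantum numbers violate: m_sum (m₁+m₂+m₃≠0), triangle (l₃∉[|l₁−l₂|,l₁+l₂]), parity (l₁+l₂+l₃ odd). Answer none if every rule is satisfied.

triangle

m₁+m₂+m₃ = 1 − 2 + 1 = 0  ✓
triangle: |2−7|=5 ≤ l₃=3 ≤ 2+7=9  ✗
parity: l₁+l₂+l₃ = 12 is even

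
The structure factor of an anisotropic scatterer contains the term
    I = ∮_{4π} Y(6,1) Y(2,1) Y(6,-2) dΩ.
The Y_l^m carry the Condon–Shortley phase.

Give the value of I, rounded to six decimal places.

0.088837

m-sum 0 ✓  L=14 even ✓  4≤6≤8 ✓
Π(2lᵢ+1) = 13×5×13 = 845
triangle coeff Δ(6,2,6) = 1/90090
Σ_t [0,2]: t=0:+1/69120 t=1:−1/14400 t=2:+1/69120 = -7/172800
(3j)²=14/715 [(6 2 6; 0 0 0)], sign=-1
Σ_t [1,2]: t=1:−1/34560 t=2:+1/60480 = -1/80640
(3j)²=6/1001 [(6 2 6; 1 1 -2)], sign=-1
⇒ 4πI² = 12/121
I = (+1)√(12/121/(4π)) = 0.08883682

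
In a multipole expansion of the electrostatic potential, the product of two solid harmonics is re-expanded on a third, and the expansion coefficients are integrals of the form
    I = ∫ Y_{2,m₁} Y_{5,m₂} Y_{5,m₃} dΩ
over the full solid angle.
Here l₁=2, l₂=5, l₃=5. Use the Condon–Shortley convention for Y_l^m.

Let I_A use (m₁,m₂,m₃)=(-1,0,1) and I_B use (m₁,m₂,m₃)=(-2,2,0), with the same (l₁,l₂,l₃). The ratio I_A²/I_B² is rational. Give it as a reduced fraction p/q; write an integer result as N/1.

1/28

l's match ⇒ only the (l;m) 3-j factors differ between A and B.
A: triangle coeff Δ(2,5,5) = 1/38610; Σ_t [1,2]: t=1:−1/1152 t=2:+1/1440 = -1/5760; (3j)²=1/858 [(2 5 5; -1 0 1)], sign=-1
B: triangle coeff Δ(2,5,5) = 1/38610; Σ_t [2,2]: t=2:+1/2880 = 1/2880; (3j)²=14/429 [(2 5 5; -2 2 0)], sign=-1
I_A²/I_B² = (1/858)/(14/429) = 1/28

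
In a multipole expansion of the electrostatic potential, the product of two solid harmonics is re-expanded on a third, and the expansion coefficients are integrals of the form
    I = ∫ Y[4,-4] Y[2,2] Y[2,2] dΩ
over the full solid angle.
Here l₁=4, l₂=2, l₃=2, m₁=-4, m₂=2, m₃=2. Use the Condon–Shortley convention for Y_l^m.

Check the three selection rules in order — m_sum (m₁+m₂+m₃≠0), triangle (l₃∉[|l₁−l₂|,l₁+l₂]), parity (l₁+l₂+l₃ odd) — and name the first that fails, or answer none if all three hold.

none

azimuthal sum: -4 + 2 + 2 = 0  ✓
2 ≤ 2 ≤ 6 (triangle on l)  ✓
L = 4 + 2 + 2 = 8 (even)  ✓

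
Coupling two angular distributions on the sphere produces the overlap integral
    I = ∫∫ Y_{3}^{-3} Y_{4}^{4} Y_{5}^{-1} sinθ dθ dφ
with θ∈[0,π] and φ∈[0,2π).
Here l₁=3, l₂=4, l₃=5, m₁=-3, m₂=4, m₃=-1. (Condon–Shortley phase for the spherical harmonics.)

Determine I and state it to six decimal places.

0.050679

Rules hold: Σm=0, L=12 even, 1≤5≤7.
N = 7·9·11 = 693
Δ = 2!·4!·6!/13! = 1/180180
Racah Σ t=0..2: t=0:+1/576 t=1:−1/144 t=2:+1/576 = -1/288
⇒ 3j(3 4 5; 0 0 0)² = 20/1001, sgn +1
Racah Σ t=2..2: t=2:+1/34560 = 1/34560
⇒ 3j(3 4 5; -3 4 -1)² = 1/429, sgn +1
4πI² = N·(3j₀)²·(3jₘ)² = 60/1859
I = +1·√(0.0322754/4π) = 0.05067935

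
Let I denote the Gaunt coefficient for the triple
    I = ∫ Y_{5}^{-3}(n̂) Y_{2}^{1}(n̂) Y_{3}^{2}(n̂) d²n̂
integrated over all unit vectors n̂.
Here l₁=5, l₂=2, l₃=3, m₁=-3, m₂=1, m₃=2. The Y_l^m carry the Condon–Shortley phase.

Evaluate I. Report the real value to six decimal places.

-0.253584

Rules hold: Σm=0, L=10 even, 3≤3≤7.
N = 11·5·7 = 385
Δ = 4!·6!·0!/11! = 1/2310
Racah Σ t=2..2: t=2:+1/144 = 1/144
⇒ 3j(5 2 3; 0 0 0)² = 10/231, sgn -1
Racah Σ t=3..3: t=3:−1/720 = -1/720
⇒ 3j(5 2 3; -3 1 2)² = 8/165, sgn +1
4πI² = N·(3j₀)²·(3jₘ)² = 80/99
I = -1·√(0.808081/4π) = -0.25358436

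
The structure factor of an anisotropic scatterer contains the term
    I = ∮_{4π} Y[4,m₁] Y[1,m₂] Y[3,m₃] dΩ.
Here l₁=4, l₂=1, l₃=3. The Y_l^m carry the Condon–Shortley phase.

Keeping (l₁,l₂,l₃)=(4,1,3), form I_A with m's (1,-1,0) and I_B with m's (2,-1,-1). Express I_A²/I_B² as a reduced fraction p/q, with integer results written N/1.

Same 4,1,3: normalisation and zero-m 3j drop out of the ratio.
A: Δ: 2! 6! 0! / 9! → 1/252; sum: t=0:+1/72 = 1/72; 3j²(4 1 3; 1 -1 0) = Δ·Π!·Σ² = 5/126  (sign -1)
B: Δ: 2! 6! 0! / 9! → 1/252; sum: t=0:+1/96 = 1/96; 3j²(4 1 3; 2 -1 -1) = Δ·Π!·Σ² = 5/84  (sign +1)
I_A²/I_B² = (5/126)/(5/84) = 2/3

2/3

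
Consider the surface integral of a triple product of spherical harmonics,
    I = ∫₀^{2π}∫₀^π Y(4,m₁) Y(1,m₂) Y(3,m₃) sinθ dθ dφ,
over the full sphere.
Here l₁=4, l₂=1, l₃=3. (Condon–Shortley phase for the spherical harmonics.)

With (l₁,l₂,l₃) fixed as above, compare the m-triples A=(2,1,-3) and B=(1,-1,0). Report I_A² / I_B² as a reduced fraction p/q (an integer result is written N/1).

Same 4,1,3: normalisation and zero-m 3j drop out of the ratio.
A: Δ: 2! 6! 0! / 9! → 1/252; sum: t=2:+1/1440 = 1/1440; 3j²(4 1 3; 2 1 -3) = Δ·Π!·Σ² = 1/252  (sign +1)
B: Δ: 2! 6! 0! / 9! → 1/252; sum: t=0:+1/72 = 1/72; 3j²(4 1 3; 1 -1 0) = Δ·Π!·Σ² = 5/126  (sign -1)
I_A²/I_B² = (1/252)/(5/126) = 1/10

1/10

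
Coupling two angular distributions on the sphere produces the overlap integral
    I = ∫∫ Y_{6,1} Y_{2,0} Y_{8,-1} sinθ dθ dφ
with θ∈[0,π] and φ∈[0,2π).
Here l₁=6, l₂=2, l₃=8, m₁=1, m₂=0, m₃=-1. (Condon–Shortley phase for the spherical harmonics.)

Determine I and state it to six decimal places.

m-sum 0 ✓  L=16 even ✓  4≤8≤8 ✓
Π(2lᵢ+1) = 13×5×17 = 1105
triangle coeff Δ(6,2,8) = 1/30940
Σ_t [0,0]: t=0:+1/2073600 = 1/2073600
(3j)²=28/1105 [(6 2 8; 0 0 0)], sign=+1
Σ_t [0,0]: t=0:+1/2419200 = 1/2419200
(3j)²=27/1105 [(6 2 8; 1 0 -1)], sign=-1
⇒ 4πI² = 756/1105
I = (-1)√(756/1105/(4π)) = -0.23333228

-0.233332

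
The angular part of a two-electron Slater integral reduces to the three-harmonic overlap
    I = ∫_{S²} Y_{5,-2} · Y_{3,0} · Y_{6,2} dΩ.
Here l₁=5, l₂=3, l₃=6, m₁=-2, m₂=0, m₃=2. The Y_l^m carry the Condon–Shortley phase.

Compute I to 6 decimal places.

0.058844

Checks pass: Σm=0; 14 even; l₃=6∈[2,8].
(2·5+1)(2·3+1)(2·6+1) = 1001
Δ: 2! 8! 4! / 15! → 1/675675
sum: t=0:+1/8640 t=1:−1/2304 t=2:+1/8640 = -7/34560
3j²(5 3 6; 0 0 0) = Δ·Π!·Σ² = 7/429  (sign -1)
sum: t=0:+1/60480 t=1:−1/5760 t=2:+1/8640 = -1/24192
3j²(5 3 6; -2 0 2) = Δ·Π!·Σ² = 8/3003  (sign -1)
combine: 4πI² = 1001·7/429·8/3003 = 56/1287
take √, sign +1: I = 0.05884368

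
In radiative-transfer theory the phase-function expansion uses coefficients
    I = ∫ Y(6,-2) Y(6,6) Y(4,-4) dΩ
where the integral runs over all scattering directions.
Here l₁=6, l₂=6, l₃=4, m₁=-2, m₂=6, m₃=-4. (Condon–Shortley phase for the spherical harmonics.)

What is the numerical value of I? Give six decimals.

0.056161

Checks pass: Σm=0; 16 even; l₃=4∈[0,12].
(2·6+1)(2·6+1)(2·4+1) = 1521
Δ: 8! 4! 4! / 17! → 1/15315300
sum: t=2:+1/829440 t=3:−1/25920 t=4:+1/9216 t=5:−1/25920 t=6:+1/829440 = 7/207360
3j²(6 6 4; 0 0 0) = Δ·Π!·Σ² = 28/2431  (sign +1)
sum: t=8:+1/23224320 = 1/23224320
3j²(6 6 4; -2 6 -4) = Δ·Π!·Σ² = 1/442  (sign +1)
combine: 4πI² = 1521·28/2431·1/442 = 126/3179
take √, sign +1: I = 0.05616103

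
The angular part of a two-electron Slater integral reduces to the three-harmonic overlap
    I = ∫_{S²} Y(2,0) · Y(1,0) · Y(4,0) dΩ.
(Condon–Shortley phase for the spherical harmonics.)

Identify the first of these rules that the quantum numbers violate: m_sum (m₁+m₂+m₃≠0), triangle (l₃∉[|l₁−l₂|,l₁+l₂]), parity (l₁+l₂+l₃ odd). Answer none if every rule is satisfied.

triangle

azimuthal sum: 0 + 0 + 0 = 0  ✓
1 ≤ 4 ≤ 3 (triangle on l)  ✗
L = 2 + 1 + 4 = 7 (odd)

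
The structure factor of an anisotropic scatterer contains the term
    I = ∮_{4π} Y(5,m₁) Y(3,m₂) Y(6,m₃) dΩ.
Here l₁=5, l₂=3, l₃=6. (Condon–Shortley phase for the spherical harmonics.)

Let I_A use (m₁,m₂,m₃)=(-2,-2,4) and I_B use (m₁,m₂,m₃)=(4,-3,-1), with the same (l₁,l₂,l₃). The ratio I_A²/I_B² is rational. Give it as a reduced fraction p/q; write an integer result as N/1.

3/2

Same 5,3,6: normalisation and zero-m 3j drop out of the ratio.
A: Δ: 2! 8! 4! / 15! → 1/675675; sum: t=0:+1/60480 t=1:−1/34560 = -1/80640; 3j²(5 3 6; -2 -2 4) = Δ·Π!·Σ² = 6/1001  (sign -1)
B: Δ: 2! 8! 4! / 15! → 1/675675; sum: t=0:+1/241920 = 1/241920; 3j²(5 3 6; 4 -3 -1) = Δ·Π!·Σ² = 4/1001  (sign -1)
I_A²/I_B² = (6/1001)/(4/1001) = 3/2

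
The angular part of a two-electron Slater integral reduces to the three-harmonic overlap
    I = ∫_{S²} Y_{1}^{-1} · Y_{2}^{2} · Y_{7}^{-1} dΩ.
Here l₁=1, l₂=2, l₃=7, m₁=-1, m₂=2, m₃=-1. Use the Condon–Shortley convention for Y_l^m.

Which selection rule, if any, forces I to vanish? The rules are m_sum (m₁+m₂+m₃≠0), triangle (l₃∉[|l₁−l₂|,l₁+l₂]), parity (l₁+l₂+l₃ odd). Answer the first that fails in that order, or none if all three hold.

triangle

m₁+m₂+m₃ = -1 + 2 − 1 = 0  ✓
triangle: |1−2|=1 ≤ l₃=7 ≤ 1+2=3  ✗
parity: l₁+l₂+l₃ = 10 is even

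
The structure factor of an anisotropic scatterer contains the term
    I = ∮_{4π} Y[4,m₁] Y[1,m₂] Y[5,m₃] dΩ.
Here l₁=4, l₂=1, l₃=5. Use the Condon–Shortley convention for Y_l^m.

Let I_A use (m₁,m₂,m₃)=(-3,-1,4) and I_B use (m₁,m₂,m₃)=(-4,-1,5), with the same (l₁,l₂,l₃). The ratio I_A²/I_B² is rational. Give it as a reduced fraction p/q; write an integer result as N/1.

Same 4,1,5: normalisation and zero-m 3j drop out of the ratio.
A: Δ: 0! 8! 2! / 11! → 1/495; sum: t=0:+1/10080 = 1/10080; 3j²(4 1 5; -3 -1 4) = Δ·Π!·Σ² = 4/55  (sign -1)
B: Δ: 0! 8! 2! / 11! → 1/495; sum: t=0:+1/80640 = 1/80640; 3j²(4 1 5; -4 -1 5) = Δ·Π!·Σ² = 1/11  (sign +1)
I_A²/I_B² = (4/55)/(1/11) = 4/5

4/5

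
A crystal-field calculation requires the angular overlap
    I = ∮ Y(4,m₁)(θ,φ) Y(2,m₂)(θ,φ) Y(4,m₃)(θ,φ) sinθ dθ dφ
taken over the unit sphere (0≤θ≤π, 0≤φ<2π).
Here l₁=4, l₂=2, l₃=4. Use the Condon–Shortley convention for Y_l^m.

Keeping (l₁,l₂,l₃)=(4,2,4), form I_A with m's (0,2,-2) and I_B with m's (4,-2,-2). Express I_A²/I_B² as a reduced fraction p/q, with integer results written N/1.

l's match ⇒ only the (l;m) 3-j factors differ between A and B.
A: triangle coeff Δ(4,2,4) = 1/13860; Σ_t [2,2]: t=2:+1/192 = 1/192; (3j)²=3/77 [(4 2 4; 0 2 -2)], sign=+1
B: triangle coeff Δ(4,2,4) = 1/13860; Σ_t [0,0]: t=0:+1/2880 = 1/2880; (3j)²=2/165 [(4 2 4; 4 -2 -2)], sign=+1
I_A²/I_B² = (3/77)/(2/165) = 45/14

45/14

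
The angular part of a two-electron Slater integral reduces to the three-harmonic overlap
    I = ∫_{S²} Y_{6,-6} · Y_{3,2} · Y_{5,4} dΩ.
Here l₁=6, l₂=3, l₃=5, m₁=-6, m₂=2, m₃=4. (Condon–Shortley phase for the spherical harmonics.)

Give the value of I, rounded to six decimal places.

0.207001

m-sum 0 ✓  L=14 even ✓  3≤5≤9 ✓
Π(2lᵢ+1) = 13×7×11 = 1001
triangle coeff Δ(6,3,5) = 1/675675
Σ_t [1,3]: t=1:−1/8640 t=2:+1/2304 t=3:−1/8640 = 7/34560
(3j)²=7/429 [(6 3 5; 0 0 0)], sign=-1
Σ_t [4,4]: t=4:+1/967680 = 1/967680
(3j)²=3/91 [(6 3 5; -6 2 4)], sign=-1
⇒ 4πI² = 7/13
I = (+1)√(7/13/(4π)) = 0.20700098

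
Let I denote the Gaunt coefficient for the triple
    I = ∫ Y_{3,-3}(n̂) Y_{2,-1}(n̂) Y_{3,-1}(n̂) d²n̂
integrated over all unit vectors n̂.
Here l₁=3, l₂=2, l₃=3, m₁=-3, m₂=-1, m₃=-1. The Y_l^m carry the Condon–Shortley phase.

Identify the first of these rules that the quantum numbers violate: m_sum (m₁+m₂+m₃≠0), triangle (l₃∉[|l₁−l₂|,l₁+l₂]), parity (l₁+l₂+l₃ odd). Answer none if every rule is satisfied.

m_sum

m₁+m₂+m₃ = -3 − 1 − 1 = -5  ✗
triangle: |3−2|=1 ≤ l₃=3 ≤ 3+2=5
parity: l₁+l₂+l₃ = 8 is even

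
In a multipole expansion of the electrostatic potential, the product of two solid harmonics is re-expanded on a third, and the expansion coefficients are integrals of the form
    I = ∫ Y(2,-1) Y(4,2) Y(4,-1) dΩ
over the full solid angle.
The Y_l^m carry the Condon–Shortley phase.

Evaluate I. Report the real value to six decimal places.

Rules hold: Σm=0, L=10 even, 2≤4≤6.
N = 5·9·9 = 405
Δ = 2!·2!·6!/11! = 1/13860
Racah Σ t=0..2: t=0:+1/192 t=1:−1/36 t=2:+1/192 = -5/288
⇒ 3j(2 4 4; 0 0 0)² = 20/693, sgn -1
Racah Σ t=1..2: t=1:−1/240 t=2:+1/96 = 1/160
⇒ 3j(2 4 4; -1 2 -1)² = 27/1540, sgn -1
4πI² = N·(3j₀)²·(3jₘ)² = 1215/5929
I = +1·√(0.204925/4π) = 0.12770047

0.127700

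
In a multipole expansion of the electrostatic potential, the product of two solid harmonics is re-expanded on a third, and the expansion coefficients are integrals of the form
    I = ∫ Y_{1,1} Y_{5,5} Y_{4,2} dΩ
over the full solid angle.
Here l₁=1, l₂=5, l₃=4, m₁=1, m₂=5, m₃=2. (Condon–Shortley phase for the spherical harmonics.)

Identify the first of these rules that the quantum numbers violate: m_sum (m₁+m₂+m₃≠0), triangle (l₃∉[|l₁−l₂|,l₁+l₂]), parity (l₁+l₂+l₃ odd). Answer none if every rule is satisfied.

Σmᵢ = 8  ✗
l₃∈[|l₁−l₂|,l₁+l₂]=[4,6], have l₃=4
Σlᵢ = 10 ⇒ even

m_sum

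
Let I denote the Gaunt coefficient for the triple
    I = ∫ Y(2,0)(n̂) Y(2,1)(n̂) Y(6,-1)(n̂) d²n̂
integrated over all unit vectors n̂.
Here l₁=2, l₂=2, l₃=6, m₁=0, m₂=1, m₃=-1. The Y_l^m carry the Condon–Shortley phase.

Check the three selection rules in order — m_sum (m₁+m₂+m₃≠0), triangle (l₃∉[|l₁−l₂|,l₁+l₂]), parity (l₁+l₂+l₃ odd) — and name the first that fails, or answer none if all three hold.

azimuthal sum: 0 + 1 − 1 = 0  ✓
0 ≤ 6 ≤ 4 (triangle on l)  ✗
L = 2 + 2 + 6 = 10 (even)

triangle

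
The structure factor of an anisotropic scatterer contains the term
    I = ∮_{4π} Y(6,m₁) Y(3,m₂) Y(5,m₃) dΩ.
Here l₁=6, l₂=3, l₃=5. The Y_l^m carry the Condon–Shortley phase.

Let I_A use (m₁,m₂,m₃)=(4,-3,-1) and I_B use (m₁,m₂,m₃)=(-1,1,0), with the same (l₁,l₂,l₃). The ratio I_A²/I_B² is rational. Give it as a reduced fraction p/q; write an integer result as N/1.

Same 6,3,5: normalisation and zero-m 3j drop out of the ratio.
A: Δ: 4! 8! 2! / 15! → 1/675675; sum: t=0:+1/69120 = 1/69120; 3j²(6 3 5; 4 -3 -1) = Δ·Π!·Σ² = 4/143  (sign +1)
B: Δ: 4! 8! 2! / 15! → 1/675675; sum: t=2:+1/5760 t=3:−1/3456 t=4:+1/34560 = -1/11520; 3j²(6 3 5; -1 1 0) = Δ·Π!·Σ² = 2/429  (sign +1)
I_A²/I_B² = (4/143)/(2/429) = 6/1

6/1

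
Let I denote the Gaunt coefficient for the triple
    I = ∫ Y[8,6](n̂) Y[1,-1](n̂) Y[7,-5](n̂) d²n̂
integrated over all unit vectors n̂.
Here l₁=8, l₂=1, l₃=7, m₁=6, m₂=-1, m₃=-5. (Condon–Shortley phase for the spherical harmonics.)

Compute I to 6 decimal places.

m-sum 0 ✓  L=16 even ✓  7≤7≤9 ✓
Π(2lᵢ+1) = 17×3×15 = 765
triangle coeff Δ(8,1,7) = 1/2040
Σ_t [1,1]: t=1:−1/25401600 = -1/25401600
(3j)²=8/255 [(8 1 7; 0 0 0)], sign=+1
Σ_t [0,0]: t=0:+1/1916006400 = 1/1916006400
(3j)²=91/2040 [(8 1 7; 6 -1 -5)], sign=+1
⇒ 4πI² = 91/85
I = (+1)√(91/85/(4π)) = 0.29188132

0.291881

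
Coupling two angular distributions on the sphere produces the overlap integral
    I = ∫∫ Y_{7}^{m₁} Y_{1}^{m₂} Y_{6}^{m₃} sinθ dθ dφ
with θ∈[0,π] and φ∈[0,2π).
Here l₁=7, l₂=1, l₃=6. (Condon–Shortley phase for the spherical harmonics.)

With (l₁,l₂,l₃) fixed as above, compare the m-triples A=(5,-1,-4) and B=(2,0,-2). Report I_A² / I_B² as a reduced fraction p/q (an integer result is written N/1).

22/15

Same 7,1,6: normalisation and zero-m 3j drop out of the ratio.
A: Δ: 2! 12! 0! / 15! → 1/1365; sum: t=0:+1/14515200 = 1/14515200; 3j²(7 1 6; 5 -1 -4) = Δ·Π!·Σ² = 22/455  (sign +1)
B: Δ: 2! 12! 0! / 15! → 1/1365; sum: t=1:−1/967680 = -1/967680; 3j²(7 1 6; 2 0 -2) = Δ·Π!·Σ² = 3/91  (sign -1)
I_A²/I_B² = (22/455)/(3/91) = 22/15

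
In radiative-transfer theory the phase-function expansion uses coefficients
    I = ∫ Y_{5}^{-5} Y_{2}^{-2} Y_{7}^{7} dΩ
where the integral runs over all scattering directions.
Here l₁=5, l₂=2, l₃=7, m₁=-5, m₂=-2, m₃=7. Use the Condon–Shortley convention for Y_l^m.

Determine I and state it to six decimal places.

-0.358536

m-sum 0 ✓  L=14 even ✓  3≤7≤7 ✓
Π(2lᵢ+1) = 11×5×15 = 825
triangle coeff Δ(5,2,7) = 1/15015
Σ_t [0,0]: t=0:+1/57600 = 1/57600
(3j)²=21/715 [(5 2 7; 0 0 0)], sign=-1
Σ_t [0,0]: t=0:+1/87091200 = 1/87091200
(3j)²=1/15 [(5 2 7; -5 -2 7)], sign=+1
⇒ 4πI² = 21/13
I = (-1)√(21/13/(4π)) = -0.35853622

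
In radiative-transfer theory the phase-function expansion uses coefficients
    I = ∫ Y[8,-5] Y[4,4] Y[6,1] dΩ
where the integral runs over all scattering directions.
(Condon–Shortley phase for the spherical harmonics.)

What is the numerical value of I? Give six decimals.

0.188804

Rules hold: Σm=0, L=18 even, 4≤6≤12.
N = 17·9·13 = 1989
Δ = 6!·10!·2!/19! = 1/23279256
Racah Σ t=2..4: t=2:+1/1658880 t=3:−1/518400 t=4:+1/1658880 = -1/1382400
⇒ 3j(8 4 6; 0 0 0)² = 504/46189, sgn -1
Racah Σ t=6..6: t=6:+1/43545600 = 1/43545600
⇒ 3j(8 4 6; -5 4 1)² = 20/969, sgn -1
4πI² = N·(3j₀)²·(3jₘ)² = 30240/67507
I = +1·√(0.447954/4π) = 0.18880416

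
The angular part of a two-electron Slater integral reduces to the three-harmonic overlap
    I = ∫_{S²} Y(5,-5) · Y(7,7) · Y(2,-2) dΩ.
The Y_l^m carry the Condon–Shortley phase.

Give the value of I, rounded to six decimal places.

m-sum 0 ✓  L=14 even ✓  2≤2≤12 ✓
Π(2lᵢ+1) = 11×15×5 = 825
triangle coeff Δ(5,7,2) = 1/15015
Σ_t [5,5]: t=5:−1/57600 = -1/57600
(3j)²=21/715 [(5 7 2; 0 0 0)], sign=-1
Σ_t [10,10]: t=10:+1/87091200 = 1/87091200
(3j)²=1/15 [(5 7 2; -5 7 -2)], sign=+1
⇒ 4πI² = 21/13
I = (-1)√(21/13/(4π)) = -0.35853622

-0.358536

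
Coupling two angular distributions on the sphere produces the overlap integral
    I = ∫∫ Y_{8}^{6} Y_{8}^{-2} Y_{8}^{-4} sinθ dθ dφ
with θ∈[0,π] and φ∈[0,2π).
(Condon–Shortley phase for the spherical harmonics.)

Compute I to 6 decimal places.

Rules hold: Σm=0, L=24 even, 0≤8≤16.
N = 17·17·17 = 4913
Δ = 8!·8!·8!/25! = 1/236637794250
Racah Σ t=0..8: t=0:+1/65548320768000 t=1:−1/128024064000 t=2:+1/2985984000 t=3:−1/373248000 t=4:+1/191102976 t=5:−1/373248000 t=6:+1/2985984000 t=7:−1/128024064000 t=8:+1/65548320768000 = 11/20808990720
⇒ 3j(8 8 8; 0 0 0)² = 490/96577, sgn +1
Racah Σ t=0..2: t=0:+1/83607552000 t=1:−1/18289152000 t=2:+1/33443020800 = -1/78033715200
⇒ 3j(8 8 8; 6 -2 -4)² = 27/7429, sgn -1
4πI² = N·(3j₀)²·(3jₘ)² = 224910/2482597
I = -1·√(0.0905946/4π) = -0.08490756

-0.084908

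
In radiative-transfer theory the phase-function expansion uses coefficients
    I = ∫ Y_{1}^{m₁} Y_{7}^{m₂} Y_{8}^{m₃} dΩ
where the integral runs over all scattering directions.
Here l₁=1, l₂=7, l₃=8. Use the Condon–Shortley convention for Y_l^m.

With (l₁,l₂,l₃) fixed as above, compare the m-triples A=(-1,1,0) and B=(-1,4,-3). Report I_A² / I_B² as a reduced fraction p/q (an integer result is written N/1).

14/5

Same 1,7,8: normalisation and zero-m 3j drop out of the ratio.
A: Δ: 0! 2! 14! / 17! → 1/2040; sum: t=0:+1/58060800 = 1/58060800; 3j²(1 7 8; -1 1 0) = Δ·Π!·Σ² = 7/510  (sign +1)
B: Δ: 0! 2! 14! / 17! → 1/2040; sum: t=0:+1/479001600 = 1/479001600; 3j²(1 7 8; -1 4 -3) = Δ·Π!·Σ² = 1/204  (sign -1)
I_A²/I_B² = (7/510)/(1/204) = 14/5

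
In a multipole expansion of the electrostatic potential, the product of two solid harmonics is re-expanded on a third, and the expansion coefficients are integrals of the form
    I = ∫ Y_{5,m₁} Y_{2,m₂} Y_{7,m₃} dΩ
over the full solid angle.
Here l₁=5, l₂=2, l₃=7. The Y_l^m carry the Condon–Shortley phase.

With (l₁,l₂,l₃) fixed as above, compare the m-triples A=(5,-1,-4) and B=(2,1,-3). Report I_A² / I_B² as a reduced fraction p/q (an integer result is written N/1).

l's match ⇒ only the (l;m) 3-j factors differ between A and B.
A: triangle coeff Δ(5,2,7) = 1/15015; Σ_t [0,0]: t=0:+1/21772800 = 1/21772800; (3j)²=1/1365 [(5 2 7; 5 -1 -4)], sign=-1
B: triangle coeff Δ(5,2,7) = 1/15015; Σ_t [0,0]: t=0:+1/181440 = 1/181440; (3j)²=32/1001 [(5 2 7; 2 1 -3)], sign=+1
I_A²/I_B² = (1/1365)/(32/1001) = 11/480

11/480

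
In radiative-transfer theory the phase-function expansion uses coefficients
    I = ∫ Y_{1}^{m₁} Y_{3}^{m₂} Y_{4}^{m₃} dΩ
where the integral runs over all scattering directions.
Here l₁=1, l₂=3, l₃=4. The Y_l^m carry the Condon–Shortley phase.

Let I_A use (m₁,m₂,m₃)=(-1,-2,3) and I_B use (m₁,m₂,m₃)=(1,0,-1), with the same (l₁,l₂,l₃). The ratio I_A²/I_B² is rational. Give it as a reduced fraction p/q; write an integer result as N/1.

21/10

l's match ⇒ only the (l;m) 3-j factors differ between A and B.
A: triangle coeff Δ(1,3,4) = 1/252; Σ_t [0,0]: t=0:+1/240 = 1/240; (3j)²=1/12 [(1 3 4; -1 -2 3)], sign=-1
B: triangle coeff Δ(1,3,4) = 1/252; Σ_t [0,0]: t=0:+1/72 = 1/72; (3j)²=5/126 [(1 3 4; 1 0 -1)], sign=-1
I_A²/I_B² = (1/12)/(5/126) = 21/10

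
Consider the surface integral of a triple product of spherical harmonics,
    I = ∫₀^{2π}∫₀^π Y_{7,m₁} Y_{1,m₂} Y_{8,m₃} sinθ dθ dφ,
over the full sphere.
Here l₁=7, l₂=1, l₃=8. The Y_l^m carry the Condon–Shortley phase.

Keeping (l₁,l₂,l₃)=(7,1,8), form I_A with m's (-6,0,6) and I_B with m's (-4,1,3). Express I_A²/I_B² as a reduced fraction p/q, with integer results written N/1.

14/5

Same 7,1,8: normalisation and zero-m 3j drop out of the ratio.
A: Δ: 0! 14! 2! / 17! → 1/2040; sum: t=0:+1/6227020800 = 1/6227020800; 3j²(7 1 8; -6 0 6) = Δ·Π!·Σ² = 7/510  (sign +1)
B: Δ: 0! 14! 2! / 17! → 1/2040; sum: t=0:+1/479001600 = 1/479001600; 3j²(7 1 8; -4 1 3) = Δ·Π!·Σ² = 1/204  (sign -1)
I_A²/I_B² = (7/510)/(1/204) = 14/5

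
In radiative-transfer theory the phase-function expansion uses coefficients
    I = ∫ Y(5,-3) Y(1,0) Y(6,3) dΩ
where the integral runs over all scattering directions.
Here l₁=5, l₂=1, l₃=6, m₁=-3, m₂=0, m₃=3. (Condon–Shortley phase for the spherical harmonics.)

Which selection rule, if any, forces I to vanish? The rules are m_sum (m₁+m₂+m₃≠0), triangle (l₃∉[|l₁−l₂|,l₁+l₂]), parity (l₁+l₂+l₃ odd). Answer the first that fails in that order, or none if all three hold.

azimuthal sum: -3 + 0 + 3 = 0  ✓
4 ≤ 6 ≤ 6 (triangle on l)  ✓
L = 5 + 1 + 6 = 12 (even)  ✓

none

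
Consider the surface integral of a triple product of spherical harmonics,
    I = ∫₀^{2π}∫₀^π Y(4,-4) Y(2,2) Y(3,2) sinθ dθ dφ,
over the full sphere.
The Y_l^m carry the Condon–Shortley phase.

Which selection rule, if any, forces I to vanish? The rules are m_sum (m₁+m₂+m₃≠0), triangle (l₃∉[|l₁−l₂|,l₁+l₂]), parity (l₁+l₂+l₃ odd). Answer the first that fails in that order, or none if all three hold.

Σmᵢ = 0  ✓
l₃∈[|l₁−l₂|,l₁+l₂]=[2,6], have l₃=3  ✓
Σlᵢ = 9 ⇒ odd  ✗

parity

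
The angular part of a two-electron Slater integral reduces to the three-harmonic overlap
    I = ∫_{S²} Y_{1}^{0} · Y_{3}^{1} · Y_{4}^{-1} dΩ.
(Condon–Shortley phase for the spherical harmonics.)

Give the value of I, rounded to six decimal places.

Rules hold: Σm=0, L=8 even, 2≤4≤4.
N = 3·7·9 = 189
Δ = 0!·2!·6!/9! = 1/252
Racah Σ t=0..0: t=0:+1/36 = 1/36
⇒ 3j(1 3 4; 0 0 0)² = 4/63, sgn +1
Racah Σ t=0..0: t=0:+1/48 = 1/48
⇒ 3j(1 3 4; 0 1 -1)² = 5/84, sgn -1
4πI² = N·(3j₀)²·(3jₘ)² = 5/7
I = -1·√(0.714286/4π) = -0.23841361

-0.238414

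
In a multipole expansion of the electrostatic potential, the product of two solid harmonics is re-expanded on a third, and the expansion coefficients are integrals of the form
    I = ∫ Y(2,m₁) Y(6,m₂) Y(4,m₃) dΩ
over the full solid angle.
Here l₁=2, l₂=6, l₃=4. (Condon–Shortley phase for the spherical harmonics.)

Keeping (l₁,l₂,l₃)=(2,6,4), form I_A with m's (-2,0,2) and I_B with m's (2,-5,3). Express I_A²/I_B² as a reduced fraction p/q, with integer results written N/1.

Same 2,6,4: normalisation and zero-m 3j drop out of the ratio.
A: Δ: 4! 0! 8! / 13! → 1/6435; sum: t=4:+1/34560 = 1/34560; 3j²(2 6 4; -2 0 2) = Δ·Π!·Σ² = 1/429  (sign +1)
B: Δ: 4! 0! 8! / 13! → 1/6435; sum: t=0:+1/120960 = 1/120960; 3j²(2 6 4; 2 -5 3) = Δ·Π!·Σ² = 2/39  (sign -1)
I_A²/I_B² = (1/429)/(2/39) = 1/22

1/22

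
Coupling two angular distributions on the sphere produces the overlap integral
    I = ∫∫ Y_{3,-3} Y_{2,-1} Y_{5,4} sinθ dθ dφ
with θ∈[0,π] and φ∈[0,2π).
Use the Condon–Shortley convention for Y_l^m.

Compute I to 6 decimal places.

Checks pass: Σm=0; 10 even; l₃=5∈[1,5].
(2·3+1)(2·2+1)(2·5+1) = 385
Δ: 0! 6! 4! / 11! → 1/2310
sum: t=0:+1/144 = 1/144
3j²(3 2 5; 0 0 0) = Δ·Π!·Σ² = 10/231  (sign -1)
sum: t=0:+1/4320 = 1/4320
3j²(3 2 5; -3 -1 4) = Δ·Π!·Σ² = 2/55  (sign -1)
combine: 4πI² = 385·10/231·2/55 = 20/33
take √, sign +1: I = 0.21961050

0.219610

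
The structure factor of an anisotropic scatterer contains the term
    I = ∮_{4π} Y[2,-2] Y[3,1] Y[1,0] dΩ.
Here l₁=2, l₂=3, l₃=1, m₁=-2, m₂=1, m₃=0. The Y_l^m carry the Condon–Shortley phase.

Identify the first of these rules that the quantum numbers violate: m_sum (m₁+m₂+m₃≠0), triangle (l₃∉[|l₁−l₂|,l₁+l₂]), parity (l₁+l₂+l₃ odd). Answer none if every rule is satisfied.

m_sum

m₁+m₂+m₃ = -2 + 1 + 0 = -1  ✗
triangle: |2−3|=1 ≤ l₃=1 ≤ 2+3=5
parity: l₁+l₂+l₃ = 6 is even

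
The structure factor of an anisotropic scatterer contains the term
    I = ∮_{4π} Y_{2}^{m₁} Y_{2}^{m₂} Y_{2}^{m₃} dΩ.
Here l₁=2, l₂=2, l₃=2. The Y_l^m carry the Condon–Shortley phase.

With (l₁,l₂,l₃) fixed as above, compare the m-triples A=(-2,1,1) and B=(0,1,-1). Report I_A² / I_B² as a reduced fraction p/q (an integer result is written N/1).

6/1

Same 2,2,2: normalisation and zero-m 3j drop out of the ratio.
A: Δ: 2! 2! 2! / 7! → 1/630; sum: t=2:+1/4 = 1/4; 3j²(2 2 2; -2 1 1) = Δ·Π!·Σ² = 3/35  (sign -1)
B: Δ: 2! 2! 2! / 7! → 1/630; sum: t=1:−1/2 t=2:+1/4 = -1/4; 3j²(2 2 2; 0 1 -1) = Δ·Π!·Σ² = 1/70  (sign +1)
I_A²/I_B² = (3/35)/(1/70) = 6/1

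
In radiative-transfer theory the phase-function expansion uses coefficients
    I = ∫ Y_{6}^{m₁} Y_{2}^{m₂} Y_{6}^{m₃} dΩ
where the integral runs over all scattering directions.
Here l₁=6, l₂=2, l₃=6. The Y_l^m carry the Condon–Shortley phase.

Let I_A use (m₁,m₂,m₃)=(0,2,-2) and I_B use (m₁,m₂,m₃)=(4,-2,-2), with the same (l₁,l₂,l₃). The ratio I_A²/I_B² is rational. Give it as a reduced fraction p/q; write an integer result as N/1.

14/9

l's match ⇒ only the (l;m) 3-j factors differ between A and B.
A: triangle coeff Δ(6,2,6) = 1/90090; Σ_t [2,2]: t=2:+1/69120 = 1/69120; (3j)²=4/143 [(6 2 6; 0 2 -2)], sign=+1
B: triangle coeff Δ(6,2,6) = 1/90090; Σ_t [0,0]: t=0:+1/322560 = 1/322560; (3j)²=18/1001 [(6 2 6; 4 -2 -2)], sign=+1
I_A²/I_B² = (4/143)/(18/1001) = 14/9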